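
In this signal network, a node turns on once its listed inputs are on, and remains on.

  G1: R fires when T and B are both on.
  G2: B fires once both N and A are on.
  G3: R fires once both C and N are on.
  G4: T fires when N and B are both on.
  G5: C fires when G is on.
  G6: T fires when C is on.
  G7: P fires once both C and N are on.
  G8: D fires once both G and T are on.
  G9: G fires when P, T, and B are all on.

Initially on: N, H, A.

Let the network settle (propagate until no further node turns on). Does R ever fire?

G2: N and A on → B on.
G4: N and B on → T on.
G1: T and B on → R on.

Yes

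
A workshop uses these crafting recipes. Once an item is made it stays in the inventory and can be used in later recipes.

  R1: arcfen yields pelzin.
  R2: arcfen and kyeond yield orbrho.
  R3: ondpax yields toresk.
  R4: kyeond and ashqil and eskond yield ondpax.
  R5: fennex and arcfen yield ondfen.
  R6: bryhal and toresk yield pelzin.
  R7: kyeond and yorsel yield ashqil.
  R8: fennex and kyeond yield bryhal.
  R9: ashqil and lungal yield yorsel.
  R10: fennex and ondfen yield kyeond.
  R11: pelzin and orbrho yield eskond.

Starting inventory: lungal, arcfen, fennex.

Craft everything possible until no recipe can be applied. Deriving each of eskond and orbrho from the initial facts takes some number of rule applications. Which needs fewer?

orbrho: fennex and arcfen → ondfen (R5). Using R10, fennex and ondfen make kyeond. Using R2, arcfen and kyeond make orbrho. [3 rule applications]
eskond: fennex and arcfen → ondfen (R5). arcfen → pelzin (R1). Using R10, fennex and ondfen make kyeond. Using R2, arcfen and kyeond make orbrho. pelzin and orbrho → eskond (R11). [5 rule applications]
orbrho needs fewer.

orbrho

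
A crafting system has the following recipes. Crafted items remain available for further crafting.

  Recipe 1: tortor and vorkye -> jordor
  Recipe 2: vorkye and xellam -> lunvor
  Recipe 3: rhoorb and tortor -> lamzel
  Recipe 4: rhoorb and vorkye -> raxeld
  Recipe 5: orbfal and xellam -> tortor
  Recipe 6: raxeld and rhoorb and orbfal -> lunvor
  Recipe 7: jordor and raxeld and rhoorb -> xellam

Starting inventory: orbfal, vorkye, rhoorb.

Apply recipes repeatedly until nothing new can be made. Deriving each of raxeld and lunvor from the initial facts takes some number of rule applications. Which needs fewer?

raxeld: rhoorb and vorkye -> raxeld (Recipe 4). [1 rule application]
lunvor: rhoorb and vorkye -> raxeld (Recipe 4). raxeld and rhoorb and orbfal -> lunvor (Recipe 6). [2 rule applications]
raxeld needs fewer.

raxeld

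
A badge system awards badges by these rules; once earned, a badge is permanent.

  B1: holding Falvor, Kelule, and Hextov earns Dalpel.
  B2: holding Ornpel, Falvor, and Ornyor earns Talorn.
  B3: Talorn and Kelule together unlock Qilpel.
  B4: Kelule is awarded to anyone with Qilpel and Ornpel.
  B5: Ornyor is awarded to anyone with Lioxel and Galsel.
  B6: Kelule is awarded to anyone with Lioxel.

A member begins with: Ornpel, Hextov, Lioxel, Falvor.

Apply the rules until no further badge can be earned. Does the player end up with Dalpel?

Yes

With Lioxel, Kelule is earned (B6).
With Falvor, Kelule, and Hextov, Dalpel is earned (B1).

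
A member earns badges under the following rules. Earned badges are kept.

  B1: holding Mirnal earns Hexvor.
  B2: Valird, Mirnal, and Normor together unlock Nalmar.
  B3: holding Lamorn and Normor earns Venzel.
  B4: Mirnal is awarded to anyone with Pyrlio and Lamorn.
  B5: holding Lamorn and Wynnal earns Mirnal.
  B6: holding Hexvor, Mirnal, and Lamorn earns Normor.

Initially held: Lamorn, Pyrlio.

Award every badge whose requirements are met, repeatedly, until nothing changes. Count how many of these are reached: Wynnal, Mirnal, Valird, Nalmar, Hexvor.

With Pyrlio and Lamorn, Mirnal is earned (B4).
With Mirnal, Hexvor is earned (B1).
No rule produces Wynnal, and it is not given.
Mirnal: reached.
No rule produces Valird, and it is not given.
Nalmar would need Valird, Mirnal, and Normor (B2), but Valird is never earned.
Hexvor: reached.
Reached: Mirnal and Hexvor — 2 of the 5.

2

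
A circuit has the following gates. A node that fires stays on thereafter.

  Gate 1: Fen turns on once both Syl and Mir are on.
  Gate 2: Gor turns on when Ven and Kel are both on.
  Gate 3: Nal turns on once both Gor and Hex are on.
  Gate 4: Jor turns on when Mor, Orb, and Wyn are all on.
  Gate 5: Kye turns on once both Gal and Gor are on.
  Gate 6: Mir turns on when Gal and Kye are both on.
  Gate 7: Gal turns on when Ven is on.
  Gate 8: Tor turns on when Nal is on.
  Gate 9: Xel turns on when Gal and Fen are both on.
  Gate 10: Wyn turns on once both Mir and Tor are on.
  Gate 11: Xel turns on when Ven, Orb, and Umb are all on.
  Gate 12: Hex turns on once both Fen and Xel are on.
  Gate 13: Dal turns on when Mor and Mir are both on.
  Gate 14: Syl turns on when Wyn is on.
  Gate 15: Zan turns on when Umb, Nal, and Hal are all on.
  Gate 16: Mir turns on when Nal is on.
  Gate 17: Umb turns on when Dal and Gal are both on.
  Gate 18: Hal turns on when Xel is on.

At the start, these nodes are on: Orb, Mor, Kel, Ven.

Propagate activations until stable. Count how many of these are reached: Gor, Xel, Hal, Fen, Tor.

3

Ven and Kel are on, so Gor turns on (Gate 2).
Gate 7: Ven on → Gal on.
Gate 5: Gal and Gor on → Kye on.
Gal and Kye are on, so Mir turns on (Gate 6).
Mor and Mir are on, so Dal turns on (Gate 13).
Dal and Gal are on, so Umb turns on (Gate 17).
Ven, Orb, and Umb are on, so Xel turns on (Gate 11).
Xel is on, so Hal turns on (Gate 18).
Gor: reached.
Xel: reached.
Hal: reached.
Fen would need Syl and Mir (Gate 1), but Syl never turns on.
Tor would need Nal (Gate 8), but Nal never turns on.
Reached: Gor, Xel, and Hal — 3 of the 5.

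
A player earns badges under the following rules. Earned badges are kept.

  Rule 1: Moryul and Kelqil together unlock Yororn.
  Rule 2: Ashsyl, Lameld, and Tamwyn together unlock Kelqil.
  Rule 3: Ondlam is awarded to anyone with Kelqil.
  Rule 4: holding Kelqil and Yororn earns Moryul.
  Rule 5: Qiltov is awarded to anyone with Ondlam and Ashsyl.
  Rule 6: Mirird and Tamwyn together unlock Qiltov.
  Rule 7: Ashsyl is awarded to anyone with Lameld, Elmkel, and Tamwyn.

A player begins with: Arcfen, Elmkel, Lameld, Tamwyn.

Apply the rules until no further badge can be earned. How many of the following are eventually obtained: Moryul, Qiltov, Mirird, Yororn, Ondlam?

With Lameld, Elmkel, and Tamwyn, Ashsyl is earned (Rule 7).
With Ashsyl, Lameld, and Tamwyn, Kelqil is earned (Rule 2).
With Kelqil, Ondlam is earned (Rule 3).
With Ondlam and Ashsyl, Qiltov is earned (Rule 5).
Moryul would need Kelqil and Yororn (Rule 4), but Yororn is never earned.
Qiltov: reached.
No rule produces Mirird, and it is not given.
Yororn would need Moryul and Kelqil (Rule 1), but Moryul is never earned.
Ondlam: reached.
Reached: Qiltov and Ondlam — 2 of the 5.

2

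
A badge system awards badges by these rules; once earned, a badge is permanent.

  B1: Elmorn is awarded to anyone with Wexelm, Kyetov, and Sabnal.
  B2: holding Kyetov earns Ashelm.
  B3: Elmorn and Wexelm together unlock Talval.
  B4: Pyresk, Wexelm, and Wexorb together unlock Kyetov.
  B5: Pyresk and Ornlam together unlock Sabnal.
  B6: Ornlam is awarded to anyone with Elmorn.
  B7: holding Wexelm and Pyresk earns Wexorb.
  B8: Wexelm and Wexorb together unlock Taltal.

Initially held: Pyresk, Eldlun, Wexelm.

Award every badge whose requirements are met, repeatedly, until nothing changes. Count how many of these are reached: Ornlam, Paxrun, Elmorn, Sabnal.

0

Ornlam would need Elmorn (B6), but Elmorn is never earned.
No rule produces Paxrun, and it is not given.
Elmorn would need Wexelm, Kyetov, and Sabnal (B1), but Sabnal is never earned.
Sabnal would need Pyresk and Ornlam (B5), but Ornlam is never earned.
None of the 4 are reached.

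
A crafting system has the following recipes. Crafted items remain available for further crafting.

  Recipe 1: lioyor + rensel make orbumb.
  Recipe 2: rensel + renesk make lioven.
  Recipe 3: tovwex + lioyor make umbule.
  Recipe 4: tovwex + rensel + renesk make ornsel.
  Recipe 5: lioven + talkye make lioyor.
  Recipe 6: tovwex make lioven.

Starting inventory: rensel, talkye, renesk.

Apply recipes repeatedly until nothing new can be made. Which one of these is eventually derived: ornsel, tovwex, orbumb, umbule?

Using Recipe 2, rensel and renesk make lioven.
Using Recipe 5, lioven and talkye make lioyor.
Using Recipe 1, lioyor and rensel make orbumb.
No rule produces tovwex, and it is not given. ornsel would need tovwex, rensel, and renesk (Recipe 4), but tovwex is never obtained. umbule would need tovwex and lioyor (Recipe 3), but tovwex is never obtained.

orbumb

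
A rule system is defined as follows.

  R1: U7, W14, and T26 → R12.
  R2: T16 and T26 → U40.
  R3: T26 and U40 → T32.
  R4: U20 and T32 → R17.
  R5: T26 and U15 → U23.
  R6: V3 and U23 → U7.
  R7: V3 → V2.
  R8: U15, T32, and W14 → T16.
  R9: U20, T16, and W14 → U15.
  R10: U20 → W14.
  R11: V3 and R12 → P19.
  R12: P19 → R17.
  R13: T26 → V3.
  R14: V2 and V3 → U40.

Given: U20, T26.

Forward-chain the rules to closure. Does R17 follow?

Yes

T26 holds, so V3 follows (R13).
V3 holds, so V2 follows (R7).
V2 and V3 hold, so U40 follows (R14).
From T26 and U40, R3 gives T32.
U20 and T32 hold, so R17 follows (R4).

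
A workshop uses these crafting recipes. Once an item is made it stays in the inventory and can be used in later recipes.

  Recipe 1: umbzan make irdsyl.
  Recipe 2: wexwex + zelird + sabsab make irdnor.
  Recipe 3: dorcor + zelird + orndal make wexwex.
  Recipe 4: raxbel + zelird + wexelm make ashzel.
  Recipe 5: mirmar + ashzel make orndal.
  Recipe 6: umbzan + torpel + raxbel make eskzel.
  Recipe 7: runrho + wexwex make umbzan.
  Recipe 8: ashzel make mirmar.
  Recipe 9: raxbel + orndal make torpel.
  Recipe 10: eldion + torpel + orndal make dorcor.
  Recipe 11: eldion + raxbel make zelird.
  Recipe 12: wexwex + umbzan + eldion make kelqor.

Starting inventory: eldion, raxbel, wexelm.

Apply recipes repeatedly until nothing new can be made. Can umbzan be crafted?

No

umbzan would need runrho and wexwex (Recipe 7), but runrho is never obtained.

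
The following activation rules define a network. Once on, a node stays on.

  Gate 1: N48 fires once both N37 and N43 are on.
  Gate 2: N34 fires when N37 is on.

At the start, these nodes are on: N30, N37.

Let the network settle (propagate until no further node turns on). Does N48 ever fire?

N48 would need N37 and N43 (Gate 1), but N43 never turns on.

No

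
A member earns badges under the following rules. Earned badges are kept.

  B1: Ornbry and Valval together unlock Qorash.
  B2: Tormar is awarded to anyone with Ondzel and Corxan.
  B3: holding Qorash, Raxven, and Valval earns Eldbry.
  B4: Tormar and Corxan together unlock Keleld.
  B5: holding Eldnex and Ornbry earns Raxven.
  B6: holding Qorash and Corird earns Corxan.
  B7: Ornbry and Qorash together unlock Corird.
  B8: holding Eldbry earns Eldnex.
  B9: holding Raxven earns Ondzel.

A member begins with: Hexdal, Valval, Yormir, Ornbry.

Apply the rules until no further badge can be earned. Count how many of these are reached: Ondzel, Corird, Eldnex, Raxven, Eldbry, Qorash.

With Ornbry and Valval, Qorash is earned (B1).
With Ornbry and Qorash, Corird is earned (B7).
Ondzel would need Raxven (B9), but Raxven is never earned.
Corird: reached.
Eldnex would need Eldbry (B8), but Eldbry is never earned.
Raxven would need Eldnex and Ornbry (B5), but Eldnex is never earned.
Eldbry would need Qorash, Raxven, and Valval (B3), but Raxven is never earned.
Qorash: reached.
Reached: Corird and Qorash — 2 of the 6.

2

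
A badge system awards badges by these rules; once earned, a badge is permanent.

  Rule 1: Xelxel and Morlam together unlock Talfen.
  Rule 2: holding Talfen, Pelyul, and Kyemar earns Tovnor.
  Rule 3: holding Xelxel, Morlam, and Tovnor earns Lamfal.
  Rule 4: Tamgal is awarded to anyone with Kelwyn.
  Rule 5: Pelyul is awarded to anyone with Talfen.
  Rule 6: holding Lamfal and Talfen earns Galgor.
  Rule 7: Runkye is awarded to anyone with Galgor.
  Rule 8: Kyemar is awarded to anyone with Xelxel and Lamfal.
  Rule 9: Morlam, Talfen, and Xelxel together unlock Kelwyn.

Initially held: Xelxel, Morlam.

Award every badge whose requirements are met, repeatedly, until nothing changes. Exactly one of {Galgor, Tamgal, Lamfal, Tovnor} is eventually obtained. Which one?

Tamgal

With Xelxel and Morlam, Talfen is earned (Rule 1).
With Morlam, Talfen, and Xelxel, Kelwyn is earned (Rule 9).
With Kelwyn, Tamgal is earned (Rule 4).
Lamfal would need Xelxel, Morlam, and Tovnor (Rule 3), but Tovnor is never earned. Galgor would need Lamfal and Talfen (Rule 6), but Lamfal is never earned. Tovnor would need Talfen, Pelyul, and Kyemar (Rule 2), but Kyemar is never earned.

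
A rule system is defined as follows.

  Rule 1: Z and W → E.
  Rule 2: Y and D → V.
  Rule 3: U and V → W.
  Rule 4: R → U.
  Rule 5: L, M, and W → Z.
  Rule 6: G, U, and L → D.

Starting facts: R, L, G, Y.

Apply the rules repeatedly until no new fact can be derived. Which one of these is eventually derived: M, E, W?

R holds, so U follows (Rule 4).
G, U, and L hold, so D follows (Rule 6).
Y and D hold, so V follows (Rule 2).
From U and V, Rule 3 gives W.
No rule produces M, and it is not given. E would need Z and W (Rule 1), but Z is never established.

W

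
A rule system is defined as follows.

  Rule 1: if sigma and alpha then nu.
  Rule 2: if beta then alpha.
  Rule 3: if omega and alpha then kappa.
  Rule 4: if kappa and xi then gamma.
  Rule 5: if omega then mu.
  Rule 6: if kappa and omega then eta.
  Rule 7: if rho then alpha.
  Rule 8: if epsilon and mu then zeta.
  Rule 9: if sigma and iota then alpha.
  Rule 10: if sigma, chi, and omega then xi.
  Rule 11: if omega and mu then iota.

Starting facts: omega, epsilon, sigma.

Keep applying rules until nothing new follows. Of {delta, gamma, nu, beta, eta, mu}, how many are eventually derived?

3

omega holds, so mu follows (Rule 5).
From omega and mu, Rule 11 gives iota.
sigma and iota hold, so alpha follows (Rule 9).
From sigma and alpha, Rule 1 gives nu.
omega and alpha hold, so kappa follows (Rule 3).
From kappa and omega, Rule 6 gives eta.
No rule produces delta, and it is not given.
gamma would need kappa and xi (Rule 4), but xi is never established.
nu: reached.
No rule produces beta, and it is not given.
eta: reached.
mu: reached.
Reached: nu, eta, and mu — 3 of the 6.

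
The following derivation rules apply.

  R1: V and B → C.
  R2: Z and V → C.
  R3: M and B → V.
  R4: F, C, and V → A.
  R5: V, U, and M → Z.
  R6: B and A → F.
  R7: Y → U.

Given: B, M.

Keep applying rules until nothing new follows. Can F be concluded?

No

F would need B and A (R6), but A is never established.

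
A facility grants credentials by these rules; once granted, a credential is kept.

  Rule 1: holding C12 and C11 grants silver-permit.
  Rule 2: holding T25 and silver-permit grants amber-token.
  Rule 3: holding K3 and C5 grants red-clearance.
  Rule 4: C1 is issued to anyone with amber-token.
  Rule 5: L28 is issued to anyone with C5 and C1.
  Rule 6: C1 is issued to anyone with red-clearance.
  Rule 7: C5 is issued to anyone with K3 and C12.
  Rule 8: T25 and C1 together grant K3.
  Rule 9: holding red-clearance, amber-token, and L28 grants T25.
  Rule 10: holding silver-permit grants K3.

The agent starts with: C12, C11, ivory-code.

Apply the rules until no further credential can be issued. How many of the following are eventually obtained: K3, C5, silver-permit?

3

Holding C12 and C11 grants silver-permit (Rule 1).
Holding silver-permit grants K3 (Rule 10).
Holding K3 and C12 grants C5 (Rule 7).
K3: reached.
C5: reached.
silver-permit: reached.
All 3 are reached.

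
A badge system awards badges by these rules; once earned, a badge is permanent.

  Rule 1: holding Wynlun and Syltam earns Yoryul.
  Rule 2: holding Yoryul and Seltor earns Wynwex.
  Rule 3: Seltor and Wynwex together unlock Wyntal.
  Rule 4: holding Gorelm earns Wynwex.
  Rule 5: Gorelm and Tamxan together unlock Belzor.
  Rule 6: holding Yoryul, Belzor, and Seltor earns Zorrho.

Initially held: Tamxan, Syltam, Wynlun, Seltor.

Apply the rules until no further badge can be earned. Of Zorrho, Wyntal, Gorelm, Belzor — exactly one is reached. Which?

With Wynlun and Syltam, Yoryul is earned (Rule 1).
With Yoryul and Seltor, Wynwex is earned (Rule 2).
With Seltor and Wynwex, Wyntal is earned (Rule 3).
Zorrho would need Yoryul, Belzor, and Seltor (Rule 6), but Belzor is never earned. Belzor would need Gorelm and Tamxan (Rule 5), but Gorelm is never earned. No rule produces Gorelm, and it is not given.

Wyntal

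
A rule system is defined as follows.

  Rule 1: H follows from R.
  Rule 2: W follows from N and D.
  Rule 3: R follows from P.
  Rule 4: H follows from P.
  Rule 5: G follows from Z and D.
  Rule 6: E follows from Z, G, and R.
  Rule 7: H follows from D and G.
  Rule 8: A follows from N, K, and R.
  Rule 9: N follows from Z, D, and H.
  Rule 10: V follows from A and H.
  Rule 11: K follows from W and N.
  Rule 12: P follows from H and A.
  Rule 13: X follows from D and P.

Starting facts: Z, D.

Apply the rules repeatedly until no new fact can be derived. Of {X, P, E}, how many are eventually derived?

X would need D and P (Rule 13), but P is never established.
P would need H and A (Rule 12), but A is never established.
E would need Z, G, and R (Rule 6), but R is never established.
None of the 3 are reached.

0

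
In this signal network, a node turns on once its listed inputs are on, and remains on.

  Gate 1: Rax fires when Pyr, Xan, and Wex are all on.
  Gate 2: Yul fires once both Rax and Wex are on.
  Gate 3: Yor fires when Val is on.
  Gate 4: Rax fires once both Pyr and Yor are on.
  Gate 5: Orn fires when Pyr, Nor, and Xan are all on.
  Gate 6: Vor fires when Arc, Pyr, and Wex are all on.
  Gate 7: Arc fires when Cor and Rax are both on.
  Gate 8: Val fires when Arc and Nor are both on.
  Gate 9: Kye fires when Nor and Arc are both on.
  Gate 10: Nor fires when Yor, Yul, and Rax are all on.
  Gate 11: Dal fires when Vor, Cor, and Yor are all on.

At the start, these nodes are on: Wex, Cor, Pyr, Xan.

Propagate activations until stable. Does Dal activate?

No

Dal would need Vor, Cor, and Yor (Gate 11), but Yor never turns on.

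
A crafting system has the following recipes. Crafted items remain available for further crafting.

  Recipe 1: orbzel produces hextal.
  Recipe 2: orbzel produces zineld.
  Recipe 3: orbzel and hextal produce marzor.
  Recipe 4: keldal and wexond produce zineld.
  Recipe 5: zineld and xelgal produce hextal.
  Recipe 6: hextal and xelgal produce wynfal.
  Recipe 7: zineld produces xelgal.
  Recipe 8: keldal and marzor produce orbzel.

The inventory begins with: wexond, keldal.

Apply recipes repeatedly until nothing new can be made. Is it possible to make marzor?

marzor would need orbzel and hextal (Recipe 3), but orbzel is never obtained.

No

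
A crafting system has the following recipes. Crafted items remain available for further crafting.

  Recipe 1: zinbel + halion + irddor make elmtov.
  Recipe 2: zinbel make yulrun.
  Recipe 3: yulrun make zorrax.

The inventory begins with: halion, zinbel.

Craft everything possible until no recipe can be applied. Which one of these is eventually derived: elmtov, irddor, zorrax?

zorrax

zinbel → yulrun (Recipe 2).
yulrun → zorrax (Recipe 3).
elmtov would need zinbel, halion, and irddor (Recipe 1), but irddor is never obtained. No rule produces irddor, and it is not given.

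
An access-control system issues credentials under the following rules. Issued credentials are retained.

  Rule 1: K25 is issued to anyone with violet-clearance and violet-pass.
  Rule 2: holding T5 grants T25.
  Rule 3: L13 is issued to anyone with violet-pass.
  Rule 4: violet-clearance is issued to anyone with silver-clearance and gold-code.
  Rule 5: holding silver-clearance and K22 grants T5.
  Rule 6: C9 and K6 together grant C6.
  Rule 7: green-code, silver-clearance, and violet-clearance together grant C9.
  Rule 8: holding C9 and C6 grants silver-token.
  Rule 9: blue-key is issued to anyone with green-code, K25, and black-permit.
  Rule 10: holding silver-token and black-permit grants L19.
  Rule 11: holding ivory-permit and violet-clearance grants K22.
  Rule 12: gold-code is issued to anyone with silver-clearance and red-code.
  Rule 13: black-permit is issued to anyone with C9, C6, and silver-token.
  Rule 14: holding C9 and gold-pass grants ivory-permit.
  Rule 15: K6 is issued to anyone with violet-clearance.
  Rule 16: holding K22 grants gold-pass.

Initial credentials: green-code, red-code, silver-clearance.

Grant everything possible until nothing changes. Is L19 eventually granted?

Holding silver-clearance and red-code grants gold-code (Rule 12).
Holding silver-clearance and gold-code grants violet-clearance (Rule 4).
Holding green-code, silver-clearance, and violet-clearance grants C9 (Rule 7).
Holding violet-clearance grants K6 (Rule 15).
Holding C9 and K6 grants C6 (Rule 6).
Holding C9 and C6 grants silver-token (Rule 8).
Holding C9, C6, and silver-token grants black-permit (Rule 13).
Holding silver-token and black-permit grants L19 (Rule 10).

Yes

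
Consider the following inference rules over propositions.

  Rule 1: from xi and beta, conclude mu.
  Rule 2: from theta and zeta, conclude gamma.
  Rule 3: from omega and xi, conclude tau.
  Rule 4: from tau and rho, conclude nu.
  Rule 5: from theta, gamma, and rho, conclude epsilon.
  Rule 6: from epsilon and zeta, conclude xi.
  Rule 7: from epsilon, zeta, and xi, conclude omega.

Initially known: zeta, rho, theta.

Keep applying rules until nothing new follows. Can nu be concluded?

Yes

From theta and zeta, Rule 2 gives gamma.
From theta, gamma, and rho, Rule 5 gives epsilon.
epsilon and zeta hold, so xi follows (Rule 6).
epsilon, zeta, and xi hold, so omega follows (Rule 7).
omega and xi hold, so tau follows (Rule 3).
From tau and rho, Rule 4 gives nu.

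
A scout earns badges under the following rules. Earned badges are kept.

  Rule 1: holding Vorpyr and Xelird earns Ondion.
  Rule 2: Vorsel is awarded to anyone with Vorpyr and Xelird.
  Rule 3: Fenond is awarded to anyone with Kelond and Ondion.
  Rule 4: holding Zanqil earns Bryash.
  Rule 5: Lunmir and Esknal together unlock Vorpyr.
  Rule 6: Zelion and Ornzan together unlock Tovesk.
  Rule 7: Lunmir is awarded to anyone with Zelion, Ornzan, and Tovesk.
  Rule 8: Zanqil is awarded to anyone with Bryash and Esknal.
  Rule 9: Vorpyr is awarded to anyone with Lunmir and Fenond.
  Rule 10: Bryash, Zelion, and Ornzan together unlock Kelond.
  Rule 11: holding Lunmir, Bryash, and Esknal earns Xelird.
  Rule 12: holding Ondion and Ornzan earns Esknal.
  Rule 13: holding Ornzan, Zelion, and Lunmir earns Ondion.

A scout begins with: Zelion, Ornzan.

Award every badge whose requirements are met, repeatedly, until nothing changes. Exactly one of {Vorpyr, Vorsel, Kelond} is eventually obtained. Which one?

Vorpyr

With Zelion and Ornzan, Tovesk is earned (Rule 6).
With Zelion, Ornzan, and Tovesk, Lunmir is earned (Rule 7).
With Ornzan, Zelion, and Lunmir, Ondion is earned (Rule 13).
With Ondion and Ornzan, Esknal is earned (Rule 12).
With Lunmir and Esknal, Vorpyr is earned (Rule 5).
Vorsel would need Vorpyr and Xelird (Rule 2), but Xelird is never earned. Kelond would need Bryash, Zelion, and Ornzan (Rule 10), but Bryash is never earned.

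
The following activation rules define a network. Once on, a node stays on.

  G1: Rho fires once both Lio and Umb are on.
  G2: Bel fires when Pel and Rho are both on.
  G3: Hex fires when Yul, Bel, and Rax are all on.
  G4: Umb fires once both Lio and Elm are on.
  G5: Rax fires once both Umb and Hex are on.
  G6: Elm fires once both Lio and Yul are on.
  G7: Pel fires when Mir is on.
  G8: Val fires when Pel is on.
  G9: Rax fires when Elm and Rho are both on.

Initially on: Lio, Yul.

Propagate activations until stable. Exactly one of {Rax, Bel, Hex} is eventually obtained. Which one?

Rax

G6: Lio and Yul on → Elm on.
Lio and Elm are on, so Umb fires (G4).
Lio and Umb are on, so Rho fires (G1).
G9: Elm and Rho on → Rax on.
Hex would need Yul, Bel, and Rax (G3), but Bel never turns on. Bel would need Pel and Rho (G2), but Pel never turns on.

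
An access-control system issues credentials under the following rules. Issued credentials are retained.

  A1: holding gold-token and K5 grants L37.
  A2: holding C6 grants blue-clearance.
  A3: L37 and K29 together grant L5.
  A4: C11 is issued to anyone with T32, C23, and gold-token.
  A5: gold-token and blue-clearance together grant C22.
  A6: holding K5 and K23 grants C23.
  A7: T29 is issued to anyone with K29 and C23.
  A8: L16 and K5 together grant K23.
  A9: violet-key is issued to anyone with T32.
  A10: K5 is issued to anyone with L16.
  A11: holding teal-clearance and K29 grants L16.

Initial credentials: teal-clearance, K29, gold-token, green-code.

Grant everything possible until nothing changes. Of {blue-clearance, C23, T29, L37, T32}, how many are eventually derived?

3

Holding teal-clearance and K29 grants L16 (A11).
Holding L16 grants K5 (A10).
Holding L16 and K5 grants K23 (A8).
Holding gold-token and K5 grants L37 (A1).
Holding K5 and K23 grants C23 (A6).
Holding K29 and C23 grants T29 (A7).
blue-clearance would need C6 (A2), but C6 is never granted.
C23: reached.
T29: reached.
L37: reached.
No rule produces T32, and it is not given.
Reached: C23, T29, and L37 — 3 of the 5.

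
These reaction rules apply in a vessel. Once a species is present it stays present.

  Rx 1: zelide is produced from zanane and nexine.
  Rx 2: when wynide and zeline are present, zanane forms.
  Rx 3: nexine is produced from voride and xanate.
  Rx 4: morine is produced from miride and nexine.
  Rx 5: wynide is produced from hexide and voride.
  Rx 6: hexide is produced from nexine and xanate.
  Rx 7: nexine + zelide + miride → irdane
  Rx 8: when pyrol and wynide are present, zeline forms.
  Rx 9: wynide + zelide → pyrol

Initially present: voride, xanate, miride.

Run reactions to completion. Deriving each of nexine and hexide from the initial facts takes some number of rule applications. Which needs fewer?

nexine: voride and xanate present → nexine forms (Rx 3). [1 rule application]
hexide: voride and xanate present → nexine forms (Rx 3). nexine and xanate present → hexide forms (Rx 6). [2 rule applications]
nexine needs fewer.

nexine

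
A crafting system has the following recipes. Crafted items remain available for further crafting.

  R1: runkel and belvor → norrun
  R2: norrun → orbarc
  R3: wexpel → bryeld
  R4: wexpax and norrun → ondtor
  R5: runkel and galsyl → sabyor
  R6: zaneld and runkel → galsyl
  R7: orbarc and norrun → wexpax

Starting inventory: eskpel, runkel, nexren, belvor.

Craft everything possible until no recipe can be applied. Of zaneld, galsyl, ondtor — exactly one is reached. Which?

runkel and belvor → norrun (R1).
norrun → orbarc (R2).
Using R7, orbarc and norrun make wexpax.
wexpax and norrun → ondtor (R4).
galsyl would need zaneld and runkel (R6), but zaneld is never obtained. No rule produces zaneld, and it is not given.

ondtor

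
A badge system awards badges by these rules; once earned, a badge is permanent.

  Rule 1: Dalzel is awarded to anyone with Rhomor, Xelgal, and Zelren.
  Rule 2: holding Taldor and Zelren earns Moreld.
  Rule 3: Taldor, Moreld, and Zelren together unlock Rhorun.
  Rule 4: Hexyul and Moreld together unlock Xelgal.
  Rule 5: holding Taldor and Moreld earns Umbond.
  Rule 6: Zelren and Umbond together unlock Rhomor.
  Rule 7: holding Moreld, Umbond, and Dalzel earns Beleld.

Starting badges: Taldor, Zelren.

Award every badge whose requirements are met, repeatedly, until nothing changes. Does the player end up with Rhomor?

With Taldor and Zelren, Moreld is earned (Rule 2).
With Taldor and Moreld, Umbond is earned (Rule 5).
With Zelren and Umbond, Rhomor is earned (Rule 6).

Yes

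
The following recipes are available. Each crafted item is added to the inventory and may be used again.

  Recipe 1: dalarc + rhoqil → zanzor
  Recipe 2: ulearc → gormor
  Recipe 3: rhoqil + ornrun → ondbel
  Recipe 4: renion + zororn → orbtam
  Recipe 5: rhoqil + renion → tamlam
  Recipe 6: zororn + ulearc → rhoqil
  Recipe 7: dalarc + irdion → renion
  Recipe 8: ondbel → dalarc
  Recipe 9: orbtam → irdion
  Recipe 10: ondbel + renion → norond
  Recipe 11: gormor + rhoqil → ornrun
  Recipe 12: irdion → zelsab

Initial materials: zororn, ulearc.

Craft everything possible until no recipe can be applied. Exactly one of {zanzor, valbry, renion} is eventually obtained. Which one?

zanzor

Using Recipe 6, zororn and ulearc make rhoqil.
Using Recipe 2, ulearc makes gormor.
gormor + rhoqil → ornrun (Recipe 11).
rhoqil + ornrun → ondbel (Recipe 3).
Using Recipe 8, ondbel makes dalarc.
Using Recipe 1, dalarc and rhoqil make zanzor.
renion would need dalarc and irdion (Recipe 7), but irdion is never obtained. No rule produces valbry, and it is not given.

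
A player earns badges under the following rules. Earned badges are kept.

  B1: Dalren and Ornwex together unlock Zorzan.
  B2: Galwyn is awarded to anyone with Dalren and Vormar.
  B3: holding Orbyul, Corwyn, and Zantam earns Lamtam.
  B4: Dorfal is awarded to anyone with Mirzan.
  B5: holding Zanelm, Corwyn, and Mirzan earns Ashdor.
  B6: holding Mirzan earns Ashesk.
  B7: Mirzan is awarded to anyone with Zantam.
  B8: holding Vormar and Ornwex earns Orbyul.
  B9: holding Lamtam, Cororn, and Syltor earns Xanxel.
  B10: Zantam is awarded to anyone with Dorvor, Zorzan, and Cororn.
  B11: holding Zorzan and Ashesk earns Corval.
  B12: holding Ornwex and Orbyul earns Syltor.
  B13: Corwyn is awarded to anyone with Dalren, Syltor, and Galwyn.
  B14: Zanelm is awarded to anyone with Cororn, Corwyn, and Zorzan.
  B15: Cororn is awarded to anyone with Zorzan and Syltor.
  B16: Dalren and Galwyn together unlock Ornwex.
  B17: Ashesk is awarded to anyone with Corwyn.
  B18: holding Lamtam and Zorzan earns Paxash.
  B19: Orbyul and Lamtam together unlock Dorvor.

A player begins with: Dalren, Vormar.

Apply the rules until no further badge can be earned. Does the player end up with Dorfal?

Dorfal would need Mirzan (B4), but Mirzan is never earned.

No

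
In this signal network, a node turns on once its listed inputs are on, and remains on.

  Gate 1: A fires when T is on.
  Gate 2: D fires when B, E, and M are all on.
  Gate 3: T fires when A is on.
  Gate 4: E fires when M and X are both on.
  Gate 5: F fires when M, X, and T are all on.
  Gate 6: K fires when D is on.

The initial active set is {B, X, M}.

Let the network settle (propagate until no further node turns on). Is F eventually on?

F would need M, X, and T (Gate 5), but T never turns on.

No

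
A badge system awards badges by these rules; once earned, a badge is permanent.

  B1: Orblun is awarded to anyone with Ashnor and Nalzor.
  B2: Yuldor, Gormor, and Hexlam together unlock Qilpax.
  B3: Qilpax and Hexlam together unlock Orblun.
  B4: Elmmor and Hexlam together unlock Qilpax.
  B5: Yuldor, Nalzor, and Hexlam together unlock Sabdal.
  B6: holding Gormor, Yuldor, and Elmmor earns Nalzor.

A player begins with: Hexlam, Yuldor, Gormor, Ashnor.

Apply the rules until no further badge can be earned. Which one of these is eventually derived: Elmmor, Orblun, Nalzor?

Orblun

With Yuldor, Gormor, and Hexlam, Qilpax is earned (B2).
With Qilpax and Hexlam, Orblun is earned (B3).
Nalzor would need Gormor, Yuldor, and Elmmor (B6), but Elmmor is never earned. No rule produces Elmmor, and it is not given.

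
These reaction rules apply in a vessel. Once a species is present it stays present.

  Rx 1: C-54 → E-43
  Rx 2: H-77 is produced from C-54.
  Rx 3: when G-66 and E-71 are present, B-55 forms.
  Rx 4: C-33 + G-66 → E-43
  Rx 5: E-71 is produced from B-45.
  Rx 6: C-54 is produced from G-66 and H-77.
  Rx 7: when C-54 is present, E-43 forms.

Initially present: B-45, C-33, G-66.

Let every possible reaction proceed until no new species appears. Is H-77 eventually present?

H-77 would need C-54 (Rx 2), but C-54 never forms.

No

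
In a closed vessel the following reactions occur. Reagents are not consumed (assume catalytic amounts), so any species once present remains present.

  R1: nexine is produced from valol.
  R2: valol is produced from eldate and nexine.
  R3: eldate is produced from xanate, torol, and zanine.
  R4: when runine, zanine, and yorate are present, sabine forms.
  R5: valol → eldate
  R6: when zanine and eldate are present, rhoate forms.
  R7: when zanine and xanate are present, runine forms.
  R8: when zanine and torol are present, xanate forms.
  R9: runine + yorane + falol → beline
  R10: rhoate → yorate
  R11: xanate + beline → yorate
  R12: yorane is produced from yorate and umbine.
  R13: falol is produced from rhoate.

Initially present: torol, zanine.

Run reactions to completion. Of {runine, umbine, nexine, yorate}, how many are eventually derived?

2

zanine and torol present → xanate forms (R8).
xanate, torol, and zanine present → eldate forms (R3).
zanine and xanate present → runine forms (R7).
zanine and eldate present → rhoate forms (R6).
rhoate present → yorate forms (R10).
runine: reached.
No rule produces umbine, and it is not given.
nexine would need valol (R1), but valol never forms.
yorate: reached.
Reached: runine and yorate — 2 of the 4.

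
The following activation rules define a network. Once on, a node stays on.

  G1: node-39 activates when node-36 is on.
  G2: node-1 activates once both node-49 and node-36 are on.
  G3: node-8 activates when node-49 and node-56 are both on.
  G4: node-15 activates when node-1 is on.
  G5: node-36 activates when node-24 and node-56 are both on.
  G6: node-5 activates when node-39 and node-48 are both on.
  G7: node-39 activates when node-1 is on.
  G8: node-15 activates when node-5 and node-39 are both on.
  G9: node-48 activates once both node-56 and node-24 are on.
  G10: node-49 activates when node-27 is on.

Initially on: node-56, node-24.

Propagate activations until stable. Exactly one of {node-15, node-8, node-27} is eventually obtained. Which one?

node-24 and node-56 are on, so node-36 activates (G5).
G9: node-56 and node-24 on → node-48 on.
node-36 is on, so node-39 activates (G1).
node-39 and node-48 are on, so node-5 activates (G6).
node-5 and node-39 are on, so node-15 activates (G8).
node-8 would need node-49 and node-56 (G3), but node-49 never turns on. No rule produces node-27, and it is not given.

node-15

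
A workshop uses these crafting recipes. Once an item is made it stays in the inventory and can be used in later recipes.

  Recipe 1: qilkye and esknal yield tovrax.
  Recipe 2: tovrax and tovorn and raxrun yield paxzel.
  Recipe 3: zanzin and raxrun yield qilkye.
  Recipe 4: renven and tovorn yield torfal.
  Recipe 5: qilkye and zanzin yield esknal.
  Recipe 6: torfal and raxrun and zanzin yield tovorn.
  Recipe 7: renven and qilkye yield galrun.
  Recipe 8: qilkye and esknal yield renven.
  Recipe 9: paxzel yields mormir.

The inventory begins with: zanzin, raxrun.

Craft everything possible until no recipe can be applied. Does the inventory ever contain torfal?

torfal would need renven and tovorn (Recipe 4), but tovorn is never obtained.

No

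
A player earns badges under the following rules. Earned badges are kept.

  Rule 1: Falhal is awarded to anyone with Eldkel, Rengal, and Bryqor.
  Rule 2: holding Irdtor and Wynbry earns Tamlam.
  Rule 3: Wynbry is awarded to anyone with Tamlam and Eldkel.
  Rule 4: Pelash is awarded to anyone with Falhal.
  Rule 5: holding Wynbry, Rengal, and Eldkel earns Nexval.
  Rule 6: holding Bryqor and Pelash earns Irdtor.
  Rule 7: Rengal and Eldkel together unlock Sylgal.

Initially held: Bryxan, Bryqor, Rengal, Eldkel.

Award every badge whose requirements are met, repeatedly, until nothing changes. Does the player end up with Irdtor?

With Eldkel, Rengal, and Bryqor, Falhal is earned (Rule 1).
With Falhal, Pelash is earned (Rule 4).
With Bryqor and Pelash, Irdtor is earned (Rule 6).

Yes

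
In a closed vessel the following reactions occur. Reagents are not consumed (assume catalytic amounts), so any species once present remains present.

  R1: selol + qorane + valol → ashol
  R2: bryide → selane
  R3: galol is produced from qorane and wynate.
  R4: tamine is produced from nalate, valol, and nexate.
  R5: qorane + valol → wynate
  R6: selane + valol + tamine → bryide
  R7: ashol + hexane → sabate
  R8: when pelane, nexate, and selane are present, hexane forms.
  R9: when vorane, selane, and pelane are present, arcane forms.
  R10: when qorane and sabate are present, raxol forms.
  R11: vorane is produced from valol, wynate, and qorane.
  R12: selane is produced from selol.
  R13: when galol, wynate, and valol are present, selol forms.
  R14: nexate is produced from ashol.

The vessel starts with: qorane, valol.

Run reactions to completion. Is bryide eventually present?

bryide would need selane, valol, and tamine (R6), but tamine never forms.

No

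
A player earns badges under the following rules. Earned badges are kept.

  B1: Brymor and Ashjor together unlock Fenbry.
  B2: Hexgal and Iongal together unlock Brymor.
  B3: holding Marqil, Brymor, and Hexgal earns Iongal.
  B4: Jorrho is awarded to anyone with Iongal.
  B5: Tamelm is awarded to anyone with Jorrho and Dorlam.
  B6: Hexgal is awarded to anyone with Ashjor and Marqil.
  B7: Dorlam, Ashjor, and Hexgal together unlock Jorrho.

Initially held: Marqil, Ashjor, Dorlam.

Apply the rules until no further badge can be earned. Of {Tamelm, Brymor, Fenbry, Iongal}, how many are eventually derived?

With Ashjor and Marqil, Hexgal is earned (B6).
With Dorlam, Ashjor, and Hexgal, Jorrho is earned (B7).
With Jorrho and Dorlam, Tamelm is earned (B5).
Tamelm: reached.
Brymor would need Hexgal and Iongal (B2), but Iongal is never earned.
Fenbry would need Brymor and Ashjor (B1), but Brymor is never earned.
Iongal would need Marqil, Brymor, and Hexgal (B3), but Brymor is never earned.
Reached: Tamelm — 1 of the 4.

1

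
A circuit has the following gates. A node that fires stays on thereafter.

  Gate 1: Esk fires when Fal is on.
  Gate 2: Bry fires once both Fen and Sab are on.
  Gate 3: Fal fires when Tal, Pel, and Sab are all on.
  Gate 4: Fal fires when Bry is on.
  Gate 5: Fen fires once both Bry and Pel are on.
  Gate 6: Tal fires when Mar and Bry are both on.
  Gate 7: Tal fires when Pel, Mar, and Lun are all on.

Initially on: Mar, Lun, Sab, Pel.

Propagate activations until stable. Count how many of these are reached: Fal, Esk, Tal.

Pel, Mar, and Lun are on, so Tal fires (Gate 7).
Gate 3: Tal, Pel, and Sab on → Fal on.
Gate 1: Fal on → Esk on.
Fal: reached.
Esk: reached.
Tal: reached.
All 3 are reached.

3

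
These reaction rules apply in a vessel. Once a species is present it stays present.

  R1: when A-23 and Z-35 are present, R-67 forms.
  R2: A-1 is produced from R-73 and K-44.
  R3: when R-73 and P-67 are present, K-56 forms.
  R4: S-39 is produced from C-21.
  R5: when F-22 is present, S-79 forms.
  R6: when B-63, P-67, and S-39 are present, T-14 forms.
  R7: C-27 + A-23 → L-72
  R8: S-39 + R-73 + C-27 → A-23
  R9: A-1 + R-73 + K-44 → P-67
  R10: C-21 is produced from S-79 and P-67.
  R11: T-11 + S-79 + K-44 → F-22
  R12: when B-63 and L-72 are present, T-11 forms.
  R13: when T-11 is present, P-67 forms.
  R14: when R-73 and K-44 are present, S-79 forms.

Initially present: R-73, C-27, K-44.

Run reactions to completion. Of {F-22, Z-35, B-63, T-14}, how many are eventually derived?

F-22 would need T-11, S-79, and K-44 (R11), but T-11 never forms.
No rule produces Z-35, and it is not given.
No rule produces B-63, and it is not given.
T-14 would need B-63, P-67, and S-39 (R6), but B-63 never forms.
None of the 4 are reached.

0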